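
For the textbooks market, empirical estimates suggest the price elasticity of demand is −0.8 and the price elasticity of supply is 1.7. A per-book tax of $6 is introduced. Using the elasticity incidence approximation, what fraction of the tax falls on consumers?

Consumers' share ≈ 0.68.

Incidence ratio: consumers' share ≈ εs / (εs + |εd|) = 1.7 / (1.7 + 0.8) = 0.68.
Supply is the more elastic side, so consumers bear the larger share.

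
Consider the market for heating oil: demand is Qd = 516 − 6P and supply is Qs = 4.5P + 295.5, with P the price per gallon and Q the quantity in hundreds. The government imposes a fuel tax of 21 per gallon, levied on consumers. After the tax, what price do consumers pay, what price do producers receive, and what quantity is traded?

Without the tax, 516 − 6P = 4.5P + 295.5 gives 10.5P = 220.5, so P* = 21 and Q* = 390.
With the tax collected from consumers, demand (in seller-price terms) shifts: Qd = 516 − 6(P + 21).
New equilibrium: consumers pay 30, producers receive 9, Q = 336. (Wedge: Pb − Ps = 21.)
The less price-elastic side of the market bears the larger share of a per-unit tax.

Consumers pay 30; producers receive 9; quantity = 336.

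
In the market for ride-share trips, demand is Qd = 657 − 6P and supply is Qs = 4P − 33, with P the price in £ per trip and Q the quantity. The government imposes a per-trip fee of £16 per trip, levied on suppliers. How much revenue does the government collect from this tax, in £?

Without the tax, 657 − 6P = 4P − 33 gives 10P = 690, so P* = £69 and Q* = 243.
With the tax collected from suppliers, supply shifts: Qs = 4(P − 16) − 33.
New equilibrium: consumers pay £75.4, suppliers receive £59.4, Q = 204.6. (Wedge: Pb − Ps = 16.)
Revenue = t · Q = 16 · 204.6 = £3273.6.

Tax revenue = £3273.6.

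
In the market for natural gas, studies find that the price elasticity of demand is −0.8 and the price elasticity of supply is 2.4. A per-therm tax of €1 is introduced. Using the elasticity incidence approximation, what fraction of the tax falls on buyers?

Buyers' share ≈ 0.75.

Incidence ratio: buyers' share ≈ εs / (εs + |εd|) = 2.4 / (2.4 + 0.8) = 0.75.
Supply is the more elastic side, so buyers bear the larger share.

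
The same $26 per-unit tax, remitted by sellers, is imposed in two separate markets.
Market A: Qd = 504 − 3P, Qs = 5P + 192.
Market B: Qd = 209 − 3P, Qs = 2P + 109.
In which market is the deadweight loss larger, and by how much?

Market A, by $228.15.

Market A: pre-tax P* = $39, Q* = 387; post-tax Q = 338.25; deadweight loss = $633.75.
Market B: pre-tax P* = $20, Q* = 149; post-tax Q = 117.8; deadweight loss = $405.6.
Difference: $633.75 vs $405.6 → market A is larger by $228.15.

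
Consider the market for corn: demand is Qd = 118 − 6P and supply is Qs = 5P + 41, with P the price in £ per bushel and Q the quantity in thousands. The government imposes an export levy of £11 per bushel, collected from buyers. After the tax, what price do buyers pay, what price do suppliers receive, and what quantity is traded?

Without the tax, 118 − 6P = 5P + 41 gives 11P = 77, so P* = £7 and Q* = 76.
With the tax collected from buyers, demand (in seller-price terms) shifts: Qd = 118 − 6(P + 11).
New equilibrium: buyers pay £12, suppliers receive £1, Q = 46. (Wedge: Pb − Ps = 11.)

Buyers pay £12; suppliers receive £1; quantity = 46.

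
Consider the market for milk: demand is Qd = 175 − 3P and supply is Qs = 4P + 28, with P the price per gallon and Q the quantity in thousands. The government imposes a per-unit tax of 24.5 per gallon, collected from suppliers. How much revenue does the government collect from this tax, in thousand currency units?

Tax revenue = 1715 thousand.

Before the tax: set 175 − 3P = 4P + 28 → P* = 21, Q* = 112.
With the tax collected from suppliers, supply shifts: Qs = 4(P − 24.5) + 28.
Solving gives Q = 70 with consumers paying 35 and suppliers receiving 10.5 (the 24.5 wedge).
Revenue = t · Q = 24.5 · 70 = 1715.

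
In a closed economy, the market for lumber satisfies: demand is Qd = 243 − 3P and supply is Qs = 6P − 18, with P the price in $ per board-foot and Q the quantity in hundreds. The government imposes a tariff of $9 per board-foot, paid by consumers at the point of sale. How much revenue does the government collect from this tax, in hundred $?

Tax revenue = $1242 hundred.

Without the tax, 243 − 3P = 6P − 18 gives 9P = 261, so P* = $29 and Q* = 156.
With the tax collected from consumers, demand (in seller-price terms) shifts: Qd = 243 − 3(P + 9).
New equilibrium: consumers pay $35, sellers receive $26, Q = 138. (Wedge: Pb − Ps = 9.)
Revenue = t · Q = 9 · 138 = $1242.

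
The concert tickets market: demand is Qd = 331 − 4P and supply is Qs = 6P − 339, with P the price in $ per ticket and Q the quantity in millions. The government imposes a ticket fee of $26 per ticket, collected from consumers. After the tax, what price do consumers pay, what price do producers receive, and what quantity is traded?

Consumers pay $82.6; producers receive $56.6; quantity = 0.6.

Before the tax: set 331 − 4P = 6P − 339 → P* = $67, Q* = 63.
With the tax collected from consumers, demand (in seller-price terms) shifts: Qd = 331 − 4(P + 26).
New equilibrium: consumers pay $82.6, producers receive $56.6, Q = 0.6. (Wedge: Pb − Ps = 26.)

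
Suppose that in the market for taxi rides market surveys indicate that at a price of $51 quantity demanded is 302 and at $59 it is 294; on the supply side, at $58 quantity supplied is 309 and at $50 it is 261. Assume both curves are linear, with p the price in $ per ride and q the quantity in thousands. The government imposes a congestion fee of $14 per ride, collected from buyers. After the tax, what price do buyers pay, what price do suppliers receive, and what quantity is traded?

Buyers pay $68; suppliers receive $54; quantity = 285.

Demand slope: (294 − 302)/(59 − 51) = -1, so qd = 353 − p.
Supply slope: (261 − 309)/(50 − 58) = 6, so qs = 6p − 39.
Before the tax: set 353 − p = 6p − 39 → p* = $56, q* = 297.
With the tax collected from buyers, demand (in seller-price terms) shifts: qd = 353 − (p + 14).
Solving gives q = 285 with buyers paying $68 and suppliers receiving $54 (the $14 wedge).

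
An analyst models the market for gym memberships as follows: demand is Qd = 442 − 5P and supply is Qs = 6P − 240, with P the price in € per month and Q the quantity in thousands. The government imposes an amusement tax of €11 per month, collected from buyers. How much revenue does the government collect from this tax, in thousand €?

Without the tax, 442 − 5P = 6P − 240 gives 11P = 682, so P* = €62 and Q* = 132.
With the tax collected from buyers, demand (in seller-price terms) shifts: Qd = 442 − 5(P + 11).
New equilibrium: buyers pay €68, producers receive €57, Q = 102. (Wedge: Pb − Ps = 11.)
Revenue = t · Q = 11 · 102 = €1122.

Tax revenue = €1122 thousand.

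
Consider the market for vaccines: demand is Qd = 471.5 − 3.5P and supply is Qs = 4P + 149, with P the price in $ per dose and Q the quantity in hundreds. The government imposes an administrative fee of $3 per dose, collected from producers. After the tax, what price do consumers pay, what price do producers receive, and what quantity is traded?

Consumers pay $44.6; producers receive $41.6; quantity = 315.4.

Without the tax, 471.5 − 3.5P = 4P + 149 gives 7.5P = 322.5, so P* = $43 and Q* = 321.
With the tax collected from producers, supply shifts: Qs = 4(P − 3) + 149.
Solving gives Q = 315.4 with consumers paying $44.6 and producers receiving $41.6 (the $3 wedge).
The less price-elastic side of the market bears the larger share of a per-unit tax.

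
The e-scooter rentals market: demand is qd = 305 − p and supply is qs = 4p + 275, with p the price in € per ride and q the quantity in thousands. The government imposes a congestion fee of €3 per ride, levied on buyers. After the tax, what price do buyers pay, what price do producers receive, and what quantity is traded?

Buyers pay €8.4; producers receive €5.4; quantity = 296.6.

Before the tax: set 305 − p = 4p + 275 → p* = €6, q* = 299.
With the tax collected from buyers, demand (in seller-price terms) shifts: qd = 305 − (p + 3).
Solving gives q = 296.6 with buyers paying €8.4 and producers receiving €5.4 (the €3 wedge).
The less price-elastic side of the market bears the larger share of a per-unit tax.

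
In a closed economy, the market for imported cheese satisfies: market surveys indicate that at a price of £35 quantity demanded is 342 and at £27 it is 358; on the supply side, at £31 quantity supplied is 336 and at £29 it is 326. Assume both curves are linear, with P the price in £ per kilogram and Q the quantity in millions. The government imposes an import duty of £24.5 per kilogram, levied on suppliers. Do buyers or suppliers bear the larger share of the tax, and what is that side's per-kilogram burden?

Demand slope: (358 − 342)/(27 − 35) = -2, so Qd = 412 − 2P.
Supply slope: (326 − 336)/(29 − 31) = 5, so Qs = 5P + 181.
Without the tax, 412 − 2P = 5P + 181 gives 7P = 231, so P* = £33 and Q* = 346.
With the tax collected from suppliers, supply shifts: Qs = 5(P − 24.5) + 181.
New equilibrium: buyers pay £50.5, suppliers receive £26, Q = 311. (Wedge: Pb − Ps = 24.5.)
Per-kilogram burden: buyers £17.5, suppliers £7.
Buyers take the larger share because demand is less price-elastic here (demand slope 2 vs supply slope 5).

Buyers bear the larger share: £17.5 per kilogram.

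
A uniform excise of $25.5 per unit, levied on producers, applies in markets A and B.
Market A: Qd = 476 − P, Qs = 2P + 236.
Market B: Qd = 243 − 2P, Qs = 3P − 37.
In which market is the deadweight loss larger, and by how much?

Market B, by $173.4.

Market A: pre-tax P* = $80, Q* = 396; post-tax Q = 379; deadweight loss = $216.75.
Market B: pre-tax P* = $56, Q* = 131; post-tax Q = 100.4; deadweight loss = $390.15.
Difference: $216.75 vs $390.15 → market B is larger by $173.4.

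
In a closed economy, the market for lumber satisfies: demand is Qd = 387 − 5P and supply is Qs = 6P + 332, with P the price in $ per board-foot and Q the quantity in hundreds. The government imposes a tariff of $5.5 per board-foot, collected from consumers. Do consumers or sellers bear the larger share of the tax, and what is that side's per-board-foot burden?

Consumers bear the larger share: $3 per board-foot.

Before the tax: set 387 − 5P = 6P + 332 → P* = $5, Q* = 362.
With the tax collected from consumers, demand (in seller-price terms) shifts: Qd = 387 − 5(P + 5.5).
Solving gives Q = 347 with consumers paying $8 and sellers receiving $2.5 (the $5.5 wedge).
Per-board-foot burden: consumers $3, sellers $2.5.
Consumers take the larger share because demand is less price-elastic here (demand slope 5 vs supply slope 6).
The less price-elastic side of the market bears the larger share of a per-unit tax.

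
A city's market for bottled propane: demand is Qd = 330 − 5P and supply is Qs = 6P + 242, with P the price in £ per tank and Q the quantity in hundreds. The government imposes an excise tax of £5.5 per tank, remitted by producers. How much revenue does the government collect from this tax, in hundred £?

Tax revenue = £1512.5 hundred.

Without the tax, 330 − 5P = 6P + 242 gives 11P = 88, so P* = £8 and Q* = 290.
With the tax collected from producers, supply shifts: Qs = 6(P − 5.5) + 242.
New equilibrium: buyers pay £11, producers receive £5.5, Q = 275. (Wedge: Pb − Ps = 5.5.)
Revenue = t · Q = 5.5 · 275 = £1512.5.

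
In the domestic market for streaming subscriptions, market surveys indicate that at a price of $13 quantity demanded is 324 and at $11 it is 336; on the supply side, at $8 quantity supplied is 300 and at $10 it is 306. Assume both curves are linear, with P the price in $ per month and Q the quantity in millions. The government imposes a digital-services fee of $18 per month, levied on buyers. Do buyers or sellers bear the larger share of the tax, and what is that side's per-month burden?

Sellers bear the larger share: $12 per month.

Demand slope: (336 − 324)/(11 − 13) = -6, so Qd = 402 − 6P.
Supply slope: (306 − 300)/(10 − 8) = 3, so Qs = 3P + 276.
Without the tax, 402 − 6P = 3P + 276 gives 9P = 126, so P* = $14 and Q* = 318.
With the tax collected from buyers, demand (in seller-price terms) shifts: Qd = 402 − 6(P + 18).
New equilibrium: buyers pay $20, sellers receive $2, Q = 282. (Wedge: Pb − Ps = 18.)
Per-month burden: buyers $6, sellers $12.
Sellers take the larger share because supply is less price-elastic here (demand slope 6 vs supply slope 3).
The less price-elastic side of the market bears the larger share of a per-unit tax.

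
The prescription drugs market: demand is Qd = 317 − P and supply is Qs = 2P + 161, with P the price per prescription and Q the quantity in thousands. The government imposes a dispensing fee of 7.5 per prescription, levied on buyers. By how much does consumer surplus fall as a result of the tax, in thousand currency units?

Before the tax: set 317 − P = 2P + 161 → P* = 52, Q* = 265.
With the tax collected from buyers, demand (in seller-price terms) shifts: Qd = 317 − (P + 7.5).
Solving gives Q = 260 with buyers paying 57 and sellers receiving 49.5 (the 7.5 wedge).
ΔCS is the trapezoid between Q = 260 and Q = 265 of height 5: ½ · (265 + 260) · 5 = 1312.5.

Consumer surplus falls by 1312.5 thousand.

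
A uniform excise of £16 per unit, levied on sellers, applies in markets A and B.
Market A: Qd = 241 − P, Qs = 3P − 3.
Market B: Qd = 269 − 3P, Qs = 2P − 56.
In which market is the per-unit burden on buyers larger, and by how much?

Market A, by £5.6.

Market A: pre-tax P* = £61, Q* = 180; post-tax Q = 168; per-unit burden on buyers = £12.
Market B: pre-tax P* = £65, Q* = 74; post-tax Q = 54.8; per-unit burden on buyers = £6.4.
Difference: £12 vs £6.4 → market A is larger by £5.6.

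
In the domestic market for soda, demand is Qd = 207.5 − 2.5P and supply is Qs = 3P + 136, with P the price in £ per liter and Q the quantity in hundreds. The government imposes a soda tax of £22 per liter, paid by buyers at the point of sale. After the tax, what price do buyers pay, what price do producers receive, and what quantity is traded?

Without the tax, 207.5 − 2.5P = 3P + 136 gives 5.5P = 71.5, so P* = £13 and Q* = 175.
With the tax collected from buyers, demand (in seller-price terms) shifts: Qd = 207.5 − 2.5(P + 22).
New equilibrium: buyers pay £25, producers receive £3, Q = 145. (Wedge: Pb − Ps = 22.)

Buyers pay £25; producers receive £3; quantity = 145.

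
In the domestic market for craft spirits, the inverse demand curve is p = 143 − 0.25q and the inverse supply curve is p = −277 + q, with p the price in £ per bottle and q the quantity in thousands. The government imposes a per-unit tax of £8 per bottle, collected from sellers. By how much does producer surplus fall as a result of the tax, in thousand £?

Producer surplus falls by £2129.92 thousand.

Rewrite in direct form: qd = 572 − 4p and qs = p + 277.
Without the tax, 572 − 4p = p + 277 gives 5p = 295, so p* = £59 and q* = 336.
With the tax collected from sellers, supply shifts: qs = (p − 8) + 277.
Solving gives q = 329.6 with buyers paying £60.6 and sellers receiving £52.6 (the £8 wedge).
ΔPS is the trapezoid between Q = 329.6 and Q = 336 of height £6.4: ½ · (336 + 329.6) · 6.4 = £2129.92.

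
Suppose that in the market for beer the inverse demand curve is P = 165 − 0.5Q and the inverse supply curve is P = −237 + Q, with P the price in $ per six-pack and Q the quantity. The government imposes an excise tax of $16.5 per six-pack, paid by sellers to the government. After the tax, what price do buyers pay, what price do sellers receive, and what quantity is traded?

Buyers pay $36.5; sellers receive $20; quantity = 257.

Rewrite in direct form: Qd = 330 − 2P and Qs = P + 237.
Without the tax, 330 − 2P = P + 237 gives 3P = 93, so P* = $31 and Q* = 268.
With the tax collected from sellers, supply shifts: Qs = (P − 16.5) + 237.
New equilibrium: buyers pay $36.5, sellers receive $20, Q = 257. (Wedge: Pb − Ps = 16.5.)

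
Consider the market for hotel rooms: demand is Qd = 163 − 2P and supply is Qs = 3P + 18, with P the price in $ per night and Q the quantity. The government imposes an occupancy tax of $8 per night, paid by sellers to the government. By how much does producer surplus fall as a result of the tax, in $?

Without the tax, 163 − 2P = 3P + 18 gives 5P = 145, so P* = $29 and Q* = 105.
With the tax collected from sellers, supply shifts: Qs = 3(P − 8) + 18.
Solving gives Q = 95.4 with consumers paying $33.8 and sellers receiving $25.8 (the $8 wedge).
ΔPS is the trapezoid between Q = 95.4 and Q = 105 of height $3.2: ½ · (105 + 95.4) · 3.2 = $320.64.

Producer surplus falls by $320.64.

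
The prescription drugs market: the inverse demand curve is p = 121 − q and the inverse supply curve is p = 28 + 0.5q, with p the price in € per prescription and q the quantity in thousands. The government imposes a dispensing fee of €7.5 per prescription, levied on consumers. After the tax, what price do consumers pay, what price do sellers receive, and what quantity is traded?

Inverting to q(p) form: qd = 121 − p; qs = 2p − 56.
Without the tax, 121 − p = 2p − 56 gives 3p = 177, so p* = €59 and q* = 62.
With the tax collected from consumers, demand (in seller-price terms) shifts: qd = 121 − (p + 7.5).
New equilibrium: consumers pay €64, sellers receive €56.5, q = 57. (Wedge: pb − ps = 7.5.)

Consumers pay €64; sellers receive €56.5; quantity = 57.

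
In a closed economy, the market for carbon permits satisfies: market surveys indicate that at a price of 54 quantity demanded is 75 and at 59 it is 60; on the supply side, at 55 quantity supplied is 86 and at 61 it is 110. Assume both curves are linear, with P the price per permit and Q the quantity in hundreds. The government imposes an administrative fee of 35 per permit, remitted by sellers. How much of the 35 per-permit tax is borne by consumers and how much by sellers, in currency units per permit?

Demand slope: (60 − 75)/(59 − 54) = -3, so Qd = 237 − 3P.
Supply slope: (110 − 86)/(61 − 55) = 4, so Qs = 4P − 134.
Without the tax, 237 − 3P = 4P − 134 gives 7P = 371, so P* = 53 and Q* = 78.
With the tax collected from sellers, supply shifts: Qs = 4(P − 35) − 134.
Solving gives Q = 18 with consumers paying 73 and sellers receiving 38 (the 35 wedge).
Burden on consumers: 20; on sellers: 15. (They sum to 35.)

Consumers bear 20 per permit; sellers bear 15 per permit.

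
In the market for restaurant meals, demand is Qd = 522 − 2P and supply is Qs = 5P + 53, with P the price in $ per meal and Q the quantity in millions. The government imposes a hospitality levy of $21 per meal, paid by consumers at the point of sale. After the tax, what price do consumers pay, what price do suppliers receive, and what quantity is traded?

Consumers pay $82; suppliers receive $61; quantity = 358.

Without the tax, 522 − 2P = 5P + 53 gives 7P = 469, so P* = $67 and Q* = 388.
With the tax collected from consumers, demand (in seller-price terms) shifts: Qd = 522 − 2(P + 21).
New equilibrium: consumers pay $82, suppliers receive $61, Q = 358. (Wedge: Pb − Ps = 21.)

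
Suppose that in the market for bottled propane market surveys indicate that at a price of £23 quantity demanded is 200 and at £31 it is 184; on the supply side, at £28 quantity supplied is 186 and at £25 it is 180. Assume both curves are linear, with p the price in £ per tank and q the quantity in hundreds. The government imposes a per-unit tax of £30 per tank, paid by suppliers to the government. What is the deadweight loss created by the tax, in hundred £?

Demand slope: (184 − 200)/(31 − 23) = -2, so qd = 246 − 2p.
Supply slope: (180 − 186)/(25 − 28) = 2, so qs = 2p + 130.
Before the tax: set 246 − 2p = 2p + 130 → p* = £29, q* = 188.
With the tax collected from suppliers, supply shifts: qs = 2(p − 30) + 130.
Solving gives q = 158 with consumers paying £44 and suppliers receiving £14 (the £30 wedge).
Quantity falls by |ΔQ| = |188 − 158| = 30.
DWL = ½ · t · |ΔQ| = ½ · 30 · 30 = £450.

Deadweight loss = £450 hundred.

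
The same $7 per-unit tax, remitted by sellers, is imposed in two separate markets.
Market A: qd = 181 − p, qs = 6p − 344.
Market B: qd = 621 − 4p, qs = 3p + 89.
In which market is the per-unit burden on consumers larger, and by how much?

Market A: pre-tax p* = $75, q* = 106; post-tax q = 100; per-unit burden on consumers = $6.
Market B: pre-tax p* = $76, q* = 317; post-tax q = 305; per-unit burden on consumers = $3.
Difference: $6 vs $3 → market A is larger by $3.

Market A, by $3.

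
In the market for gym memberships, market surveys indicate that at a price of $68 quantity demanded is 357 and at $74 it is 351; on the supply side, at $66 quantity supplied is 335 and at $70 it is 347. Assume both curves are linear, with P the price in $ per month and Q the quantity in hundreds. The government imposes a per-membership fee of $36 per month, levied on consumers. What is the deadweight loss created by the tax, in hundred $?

Demand slope: (351 − 357)/(74 − 68) = -1, so Qd = 425 − P.
Supply slope: (347 − 335)/(70 − 66) = 3, so Qs = 3P + 137.
Before the tax: set 425 − P = 3P + 137 → P* = $72, Q* = 353.
With the tax collected from consumers, demand (in seller-price terms) shifts: Qd = 425 − (P + 36).
New equilibrium: consumers pay $99, sellers receive $63, Q = 326. (Wedge: Pb − Ps = 36.)
Quantity falls by |ΔQ| = |353 − 326| = 27.
DWL = ½ · t · |ΔQ| = ½ · 36 · 27 = $486.

Deadweight loss = $486 hundred.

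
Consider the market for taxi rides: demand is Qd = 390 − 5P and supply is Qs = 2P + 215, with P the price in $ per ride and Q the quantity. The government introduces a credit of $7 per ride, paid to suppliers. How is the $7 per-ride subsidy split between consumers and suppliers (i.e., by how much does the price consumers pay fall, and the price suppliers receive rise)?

Without the subsidy, 390 − 5P = 2P + 215 gives 7P = 175, so P* = $25 and Q* = 265.
With a per-unit subsidy paid to suppliers, each receives P + 7 per unit sold, so supply becomes Qs = 2(P + 7) + 215.
Solving gives Q = 275 with consumers paying $23 and suppliers receiving $30 (the $7 wedge).
Gain to consumers: $2; to suppliers: $5. (They sum to $7.)

Consumers gain $2 per ride; suppliers gain $5 per ride.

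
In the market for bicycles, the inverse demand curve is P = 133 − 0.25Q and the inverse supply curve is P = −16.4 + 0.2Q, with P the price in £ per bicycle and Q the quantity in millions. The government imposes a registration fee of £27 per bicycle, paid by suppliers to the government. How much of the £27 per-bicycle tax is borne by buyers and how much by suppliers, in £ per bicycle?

Inverting to Q(P) form: Qd = 532 − 4P; Qs = 5P + 82.
Without the tax, 532 − 4P = 5P + 82 gives 9P = 450, so P* = £50 and Q* = 332.
With the tax collected from suppliers, supply shifts: Qs = 5(P − 27) + 82.
New equilibrium: buyers pay £65, suppliers receive £38, Q = 272. (Wedge: Pb − Ps = 27.)
Burden on buyers: £15; on suppliers: £12. (They sum to £27.)

Buyers bear £15 per bicycle; suppliers bear £12 per bicycle.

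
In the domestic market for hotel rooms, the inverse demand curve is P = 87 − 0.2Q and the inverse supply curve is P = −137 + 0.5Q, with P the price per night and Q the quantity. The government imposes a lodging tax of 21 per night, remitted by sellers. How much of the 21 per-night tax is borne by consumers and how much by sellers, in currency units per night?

Rewrite in direct form: Qd = 435 − 5P and Qs = 2P + 274.
Without the tax, 435 − 5P = 2P + 274 gives 7P = 161, so P* = 23 and Q* = 320.
With the tax collected from sellers, supply shifts: Qs = 2(P − 21) + 274.
New equilibrium: consumers pay 29, sellers receive 8, Q = 290. (Wedge: Pb − Ps = 21.)
Burden on consumers: 6; on sellers: 15. (They sum to 21.)

Consumers bear 6 per night; sellers bear 15 per night.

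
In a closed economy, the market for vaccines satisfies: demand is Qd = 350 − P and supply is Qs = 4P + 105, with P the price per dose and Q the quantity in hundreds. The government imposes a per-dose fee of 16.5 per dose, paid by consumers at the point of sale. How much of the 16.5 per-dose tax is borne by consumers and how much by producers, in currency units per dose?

Consumers bear 13.2 per dose; producers bear 3.3 per dose.

Without the tax, 350 − P = 4P + 105 gives 5P = 245, so P* = 49 and Q* = 301.
With the tax collected from consumers, demand (in seller-price terms) shifts: Qd = 350 − (P + 16.5).
Solving gives Q = 287.8 with consumers paying 62.2 and producers receiving 45.7 (the 16.5 wedge).
Burden on consumers: 13.2; on producers: 3.3. (They sum to 16.5.)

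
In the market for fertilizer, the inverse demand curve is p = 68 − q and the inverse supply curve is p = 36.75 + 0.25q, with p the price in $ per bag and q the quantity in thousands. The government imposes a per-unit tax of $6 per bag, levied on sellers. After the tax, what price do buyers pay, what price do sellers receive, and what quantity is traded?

Inverting to q(p) form: qd = 68 − p; qs = 4p − 147.
Without the tax, 68 − p = 4p − 147 gives 5p = 215, so p* = $43 and q* = 25.
With the tax collected from sellers, supply shifts: qs = 4(p − 6) − 147.
New equilibrium: buyers pay $47.8, sellers receive $41.8, q = 20.2. (Wedge: pb − ps = 6.)
The less price-elastic side of the market bears the larger share of a per-unit tax.

Buyers pay $47.8; sellers receive $41.8; quantity = 20.2.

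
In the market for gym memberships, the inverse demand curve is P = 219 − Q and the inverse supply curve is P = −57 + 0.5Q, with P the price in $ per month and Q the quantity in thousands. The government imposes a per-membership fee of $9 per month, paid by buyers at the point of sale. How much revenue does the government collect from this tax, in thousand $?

Inverting to Q(P) form: Qd = 219 − P; Qs = 2P + 114.
Before the tax: set 219 − P = 2P + 114 → P* = $35, Q* = 184.
With the tax collected from buyers, demand (in seller-price terms) shifts: Qd = 219 − (P + 9).
Solving gives Q = 178 with buyers paying $41 and producers receiving $32 (the $9 wedge).
Revenue = t · Q = 9 · 178 = $1602.

Tax revenue = $1602 thousand.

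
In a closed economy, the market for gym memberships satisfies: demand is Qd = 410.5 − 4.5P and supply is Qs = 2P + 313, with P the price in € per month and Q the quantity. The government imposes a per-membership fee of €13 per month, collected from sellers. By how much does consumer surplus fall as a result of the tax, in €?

Consumer surplus falls by €1336.

Before the tax: set 410.5 − 4.5P = 2P + 313 → P* = €15, Q* = 343.
With the tax collected from sellers, supply shifts: Qs = 2(P − 13) + 313.
Solving gives Q = 325 with consumers paying €19 and sellers receiving €6 (the €13 wedge).
ΔCS is the trapezoid between Q = 325 and Q = 343 of height €4: ½ · (343 + 325) · 4 = €1336.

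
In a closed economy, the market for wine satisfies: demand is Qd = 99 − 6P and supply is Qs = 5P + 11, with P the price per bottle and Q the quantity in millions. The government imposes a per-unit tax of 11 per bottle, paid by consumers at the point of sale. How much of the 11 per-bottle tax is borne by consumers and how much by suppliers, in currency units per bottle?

Consumers bear 5 per bottle; suppliers bear 6 per bottle.

Before the tax: set 99 − 6P = 5P + 11 → P* = 8, Q* = 51.
With the tax collected from consumers, demand (in seller-price terms) shifts: Qd = 99 − 6(P + 11).
New equilibrium: consumers pay 13, suppliers receive 2, Q = 21. (Wedge: Pb − Ps = 11.)
Burden on consumers: 5; on suppliers: 6. (They sum to 11.)
The less price-elastic side of the market bears the larger share of a per-unit tax.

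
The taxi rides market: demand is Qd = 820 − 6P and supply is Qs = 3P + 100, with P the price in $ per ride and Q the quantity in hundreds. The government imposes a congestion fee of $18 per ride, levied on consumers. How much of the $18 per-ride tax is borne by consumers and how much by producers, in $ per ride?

Consumers bear $6 per ride; producers bear $12 per ride.

Without the tax, 820 − 6P = 3P + 100 gives 9P = 720, so P* = $80 and Q* = 340.
With the tax collected from consumers, demand (in seller-price terms) shifts: Qd = 820 − 6(P + 18).
New equilibrium: consumers pay $86, producers receive $68, Q = 304. (Wedge: Pb − Ps = 18.)
Burden on consumers: $6; on producers: $12. (They sum to $18.)
The less price-elastic side of the market bears the larger share of a per-unit tax.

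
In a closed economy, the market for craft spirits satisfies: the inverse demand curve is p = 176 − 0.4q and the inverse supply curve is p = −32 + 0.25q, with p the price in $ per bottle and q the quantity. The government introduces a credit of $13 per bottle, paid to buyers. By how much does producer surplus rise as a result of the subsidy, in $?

Inverting to q(p) form: qd = 440 − 2.5p; qs = 4p + 128.
Before the subsidy: set 440 − 2.5p = 4p + 128 → p* = $48, q* = 320.
With a per-unit subsidy paid to buyers, each effectively pays p − 13, so demand becomes qd = 440 − 2.5(p − 13).
New equilibrium: buyers pay $40, sellers receive $53, q = 340. (Wedge: pb − ps = −13.)
ΔPS is the trapezoid between Q = 340 and Q = 320 of height $5: ½ · (320 + 340) · 5 = $1650.

Producer surplus rises by $1650.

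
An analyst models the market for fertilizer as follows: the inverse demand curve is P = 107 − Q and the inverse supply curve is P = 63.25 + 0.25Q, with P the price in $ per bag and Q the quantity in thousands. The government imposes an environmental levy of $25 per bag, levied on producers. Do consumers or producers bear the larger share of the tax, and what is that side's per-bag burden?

Consumers bear the larger share: $20 per bag.

Inverting to Q(P) form: Qd = 107 − P; Qs = 4P − 253.
Without the tax, 107 − P = 4P − 253 gives 5P = 360, so P* = $72 and Q* = 35.
With the tax collected from producers, supply shifts: Qs = 4(P − 25) − 253.
New equilibrium: consumers pay $92, producers receive $67, Q = 15. (Wedge: Pb − Ps = 25.)
Per-bag burden: consumers $20, producers $5.
Consumers take the larger share because demand is less price-elastic here (demand slope 1 vs supply slope 4).
The less price-elastic side of the market bears the larger share of a per-unit tax.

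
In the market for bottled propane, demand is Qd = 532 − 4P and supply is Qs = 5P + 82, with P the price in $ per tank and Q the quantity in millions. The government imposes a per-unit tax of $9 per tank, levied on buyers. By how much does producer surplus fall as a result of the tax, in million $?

Before the tax: set 532 − 4P = 5P + 82 → P* = $50, Q* = 332.
With the tax collected from buyers, demand (in seller-price terms) shifts: Qd = 532 − 4(P + 9).
Solving gives Q = 312 with buyers paying $55 and sellers receiving $46 (the $9 wedge).
ΔPS is the trapezoid between Q = 312 and Q = 332 of height $4: ½ · (332 + 312) · 4 = $1288.

Producer surplus falls by $1288 million.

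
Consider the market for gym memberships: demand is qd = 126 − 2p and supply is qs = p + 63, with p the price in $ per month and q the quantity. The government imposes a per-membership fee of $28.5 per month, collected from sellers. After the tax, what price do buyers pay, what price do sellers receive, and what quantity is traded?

Buyers pay $30.5; sellers receive $2; quantity = 65.

Before the tax: set 126 − 2p = p + 63 → p* = $21, q* = 84.
With the tax collected from sellers, supply shifts: qs = (p − 28.5) + 63.
New equilibrium: buyers pay $30.5, sellers receive $2, q = 65. (Wedge: pb − ps = 28.5.)
The less price-elastic side of the market bears the larger share of a per-unit tax.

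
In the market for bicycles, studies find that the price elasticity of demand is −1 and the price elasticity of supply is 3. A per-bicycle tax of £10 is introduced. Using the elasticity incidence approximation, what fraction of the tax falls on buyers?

Buyers' share ≈ 0.75.

Incidence ratio: buyers' share ≈ εs / (εs + |εd|) = 3 / (3 + 1) = 0.75.
Supply is the more elastic side, so buyers bear the larger share.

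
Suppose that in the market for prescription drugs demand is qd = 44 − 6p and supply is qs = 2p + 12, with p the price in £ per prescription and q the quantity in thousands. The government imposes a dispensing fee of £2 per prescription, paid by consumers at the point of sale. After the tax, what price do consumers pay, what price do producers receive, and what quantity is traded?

Consumers pay £4.5; producers receive £2.5; quantity = 17.

Before the tax: set 44 − 6p = 2p + 12 → p* = £4, q* = 20.
With the tax collected from consumers, demand (in seller-price terms) shifts: qd = 44 − 6(p + 2).
New equilibrium: consumers pay £4.5, producers receive £2.5, q = 17. (Wedge: pb − ps = 2.)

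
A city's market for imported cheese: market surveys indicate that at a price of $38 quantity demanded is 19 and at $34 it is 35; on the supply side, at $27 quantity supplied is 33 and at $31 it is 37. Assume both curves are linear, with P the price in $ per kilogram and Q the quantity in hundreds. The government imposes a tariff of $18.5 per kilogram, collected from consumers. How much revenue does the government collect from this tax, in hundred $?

Demand slope: (35 − 19)/(34 − 38) = -4, so Qd = 171 − 4P.
Supply slope: (37 − 33)/(31 − 27) = 1, so Qs = P + 6.
Before the tax: set 171 − 4P = P + 6 → P* = $33, Q* = 39.
With the tax collected from consumers, demand (in seller-price terms) shifts: Qd = 171 − 4(P + 18.5).
New equilibrium: consumers pay $36.7, sellers receive $18.2, Q = 24.2. (Wedge: Pb − Ps = 18.5.)
Revenue = t · Q = 18.5 · 24.2 = $447.7.

Tax revenue = $447.7 hundred.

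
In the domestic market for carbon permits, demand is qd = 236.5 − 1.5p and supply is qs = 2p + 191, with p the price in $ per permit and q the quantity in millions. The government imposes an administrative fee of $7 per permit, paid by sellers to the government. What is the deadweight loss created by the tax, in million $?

Before the tax: set 236.5 − 1.5p = 2p + 191 → p* = $13, q* = 217.
With the tax collected from sellers, supply shifts: qs = 2(p − 7) + 191.
New equilibrium: buyers pay $17, sellers receive $10, q = 211. (Wedge: pb − ps = 7.)
Quantity falls by |ΔQ| = |217 − 211| = 6.
DWL = ½ · t · |ΔQ| = ½ · 7 · 6 = $21.

Deadweight loss = $21 million.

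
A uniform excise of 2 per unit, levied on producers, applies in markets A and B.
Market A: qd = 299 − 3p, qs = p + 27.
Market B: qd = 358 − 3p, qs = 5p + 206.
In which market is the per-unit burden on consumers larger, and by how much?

Market A: pre-tax p* = 68, q* = 95; post-tax q = 93.5; per-unit burden on consumers = 0.5.
Market B: pre-tax p* = 19, q* = 301; post-tax q = 297.25; per-unit burden on consumers = 1.25.
Difference: 0.5 vs 1.25 → market B is larger by 0.75.

Market B, by 0.75.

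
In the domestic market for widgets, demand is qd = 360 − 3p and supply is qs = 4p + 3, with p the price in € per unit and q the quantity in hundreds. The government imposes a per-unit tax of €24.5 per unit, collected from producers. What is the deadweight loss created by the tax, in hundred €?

Deadweight loss = €514.5 hundred.

Before the tax: set 360 − 3p = 4p + 3 → p* = €51, q* = 207.
With the tax collected from producers, supply shifts: qs = 4(p − 24.5) + 3.
Solving gives q = 165 with consumers paying €65 and producers receiving €40.5 (the €24.5 wedge).
Quantity falls by |ΔQ| = |207 − 165| = 42.
DWL = ½ · t · |ΔQ| = ½ · 24.5 · 42 = €514.5.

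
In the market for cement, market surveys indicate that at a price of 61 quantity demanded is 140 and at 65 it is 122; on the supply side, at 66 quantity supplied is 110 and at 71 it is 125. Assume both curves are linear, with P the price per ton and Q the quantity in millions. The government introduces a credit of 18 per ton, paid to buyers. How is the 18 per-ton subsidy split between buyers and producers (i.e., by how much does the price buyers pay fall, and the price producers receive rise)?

Demand slope: (122 − 140)/(65 − 61) = -4.5, so Qd = 414.5 − 4.5P.
Supply slope: (125 − 110)/(71 − 66) = 3, so Qs = 3P − 88.
Before the subsidy: set 414.5 − 4.5P = 3P − 88 → P* = 67, Q* = 113.
With a per-unit subsidy paid to buyers, each effectively pays P − 18, so demand becomes Qd = 414.5 − 4.5(P − 18).
Solving gives Q = 145.4 with buyers paying 59.8 and producers receiving 77.8 (the 18 wedge).
Gain to buyers: 7.2; to producers: 10.8. (They sum to 18.)

Buyers gain 7.2 per ton; producers gain 10.8 per ton.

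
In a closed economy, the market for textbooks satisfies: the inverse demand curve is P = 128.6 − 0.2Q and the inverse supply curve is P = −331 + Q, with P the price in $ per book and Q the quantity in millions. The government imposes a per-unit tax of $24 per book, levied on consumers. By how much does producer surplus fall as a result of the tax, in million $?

Inverting to Q(P) form: Qd = 643 − 5P; Qs = P + 331.
Before the tax: set 643 − 5P = P + 331 → P* = $52, Q* = 383.
With the tax collected from consumers, demand (in seller-price terms) shifts: Qd = 643 − 5(P + 24).
New equilibrium: consumers pay $56, suppliers receive $32, Q = 363. (Wedge: Pb − Ps = 24.)
ΔPS is the trapezoid between Q = 363 and Q = 383 of height $20: ½ · (383 + 363) · 20 = $7460.

Producer surplus falls by $7460 million.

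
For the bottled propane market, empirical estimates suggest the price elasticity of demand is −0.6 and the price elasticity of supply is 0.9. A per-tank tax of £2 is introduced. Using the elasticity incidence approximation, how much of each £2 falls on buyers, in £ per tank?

Buyers bear ≈ £1.2 per tank.

Incidence ratio: buyers' share ≈ εs / (εs + |εd|) = 0.9 / (0.9 + 0.6) = 0.6.
So buyers bear ≈ 0.6 × £2 = £1.2; sellers bear £0.8.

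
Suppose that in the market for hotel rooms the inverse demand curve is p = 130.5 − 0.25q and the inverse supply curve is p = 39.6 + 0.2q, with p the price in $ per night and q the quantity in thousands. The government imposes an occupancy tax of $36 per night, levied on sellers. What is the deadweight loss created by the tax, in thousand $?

Inverting to q(p) form: qd = 522 − 4p; qs = 5p − 198.
Without the tax, 522 − 4p = 5p − 198 gives 9p = 720, so p* = $80 and q* = 202.
With the tax collected from sellers, supply shifts: qs = 5(p − 36) − 198.
New equilibrium: consumers pay $100, sellers receive $64, q = 122. (Wedge: pb − ps = 36.)
Quantity falls by |ΔQ| = |202 − 122| = 80.
DWL = ½ · t · |ΔQ| = ½ · 36 · 80 = $1440.

Deadweight loss = $1440 thousand.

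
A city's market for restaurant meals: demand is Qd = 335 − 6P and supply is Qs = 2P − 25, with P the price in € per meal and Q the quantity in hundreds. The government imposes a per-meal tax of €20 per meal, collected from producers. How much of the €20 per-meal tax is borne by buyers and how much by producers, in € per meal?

Before the tax: set 335 − 6P = 2P − 25 → P* = €45, Q* = 65.
With the tax collected from producers, supply shifts: Qs = 2(P − 20) − 25.
Solving gives Q = 35 with buyers paying €50 and producers receiving €30 (the €20 wedge).
Burden on buyers: €5; on producers: €15. (They sum to €20.)

Buyers bear €5 per meal; producers bear €15 per meal.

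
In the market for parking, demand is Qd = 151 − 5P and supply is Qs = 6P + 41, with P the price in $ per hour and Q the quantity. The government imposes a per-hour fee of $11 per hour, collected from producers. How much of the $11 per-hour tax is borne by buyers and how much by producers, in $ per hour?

Without the tax, 151 − 5P = 6P + 41 gives 11P = 110, so P* = $10 and Q* = 101.
With the tax collected from producers, supply shifts: Qs = 6(P − 11) + 41.
New equilibrium: buyers pay $16, producers receive $5, Q = 71. (Wedge: Pb − Ps = 11.)
Burden on buyers: $6; on producers: $5. (They sum to $11.)

Buyers bear $6 per hour; producers bear $5 per hour.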